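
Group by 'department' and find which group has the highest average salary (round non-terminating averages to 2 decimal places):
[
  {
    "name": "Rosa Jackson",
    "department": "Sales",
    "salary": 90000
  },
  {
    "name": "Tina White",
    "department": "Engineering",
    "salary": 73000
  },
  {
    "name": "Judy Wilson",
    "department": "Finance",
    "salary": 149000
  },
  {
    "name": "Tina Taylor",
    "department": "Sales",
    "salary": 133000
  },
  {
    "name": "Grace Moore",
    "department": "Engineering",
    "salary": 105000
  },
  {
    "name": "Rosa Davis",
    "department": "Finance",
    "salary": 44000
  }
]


Group by: department

Groups:
  Engineering: 2 people, avg salary = 178000/2 = $89000
  Finance: 2 people, avg salary = 193000/2 = $96500
  Sales: 2 people, avg salary = 223000/2 = $111500

Highest average salary: Sales ($111500)

Sales ($111500)


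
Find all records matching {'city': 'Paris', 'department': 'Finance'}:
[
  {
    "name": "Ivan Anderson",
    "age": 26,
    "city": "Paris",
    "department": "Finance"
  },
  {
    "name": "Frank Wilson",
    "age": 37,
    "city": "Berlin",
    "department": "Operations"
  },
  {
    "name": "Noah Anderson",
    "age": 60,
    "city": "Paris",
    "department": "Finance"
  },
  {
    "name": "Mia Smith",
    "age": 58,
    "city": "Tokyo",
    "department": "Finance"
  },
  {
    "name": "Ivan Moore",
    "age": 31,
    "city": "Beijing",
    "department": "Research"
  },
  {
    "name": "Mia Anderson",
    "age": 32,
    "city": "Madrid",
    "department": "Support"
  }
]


Search criteria: {'city': 'Paris', 'department': 'Finance'}

Checking 6 records:
  Ivan Anderson: {city: Paris, department: Finance} <-- MATCH
  Frank Wilson: {city: Berlin, department: Operations}
  Noah Anderson: {city: Paris, department: Finance} <-- MATCH
  Mia Smith: {city: Tokyo, department: Finance}
  Ivan Moore: {city: Beijing, department: Research}
  Mia Anderson: {city: Madrid, department: Support}

Matches: ["Ivan Anderson", "Noah Anderson"]

["Ivan Anderson", "Noah Anderson"]


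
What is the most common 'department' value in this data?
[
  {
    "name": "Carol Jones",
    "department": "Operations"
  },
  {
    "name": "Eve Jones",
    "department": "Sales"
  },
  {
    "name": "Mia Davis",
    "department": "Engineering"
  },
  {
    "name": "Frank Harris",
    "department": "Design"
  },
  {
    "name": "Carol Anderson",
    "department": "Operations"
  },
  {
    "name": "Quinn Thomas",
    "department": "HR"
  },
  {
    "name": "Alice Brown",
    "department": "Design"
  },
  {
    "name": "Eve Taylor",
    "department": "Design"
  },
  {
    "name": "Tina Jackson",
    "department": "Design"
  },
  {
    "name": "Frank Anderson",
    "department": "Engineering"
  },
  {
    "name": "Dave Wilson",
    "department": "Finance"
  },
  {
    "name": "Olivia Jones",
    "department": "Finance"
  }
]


Counting 'department' values across 12 records:

  Design: 4 ####
  Operations: 2 ##
  Engineering: 2 ##
  Finance: 2 ##
  Sales: 1 #
  HR: 1 #

Most common: Design (4 times)

Design (4 times)


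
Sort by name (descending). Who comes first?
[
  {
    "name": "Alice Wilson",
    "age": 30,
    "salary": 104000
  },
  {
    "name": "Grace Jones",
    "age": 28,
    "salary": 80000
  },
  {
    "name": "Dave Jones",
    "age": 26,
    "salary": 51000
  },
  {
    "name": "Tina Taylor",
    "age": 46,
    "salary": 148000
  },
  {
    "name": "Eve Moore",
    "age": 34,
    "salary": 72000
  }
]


Sort by: name (descending)

Sorted order:
  1. Tina Taylor (name = Tina Taylor)
  2. Grace Jones (name = Grace Jones)
  3. Eve Moore (name = Eve Moore)
  4. Dave Jones (name = Dave Jones)
  5. Alice Wilson (name = Alice Wilson)

First: Tina Taylor

Tina Taylor


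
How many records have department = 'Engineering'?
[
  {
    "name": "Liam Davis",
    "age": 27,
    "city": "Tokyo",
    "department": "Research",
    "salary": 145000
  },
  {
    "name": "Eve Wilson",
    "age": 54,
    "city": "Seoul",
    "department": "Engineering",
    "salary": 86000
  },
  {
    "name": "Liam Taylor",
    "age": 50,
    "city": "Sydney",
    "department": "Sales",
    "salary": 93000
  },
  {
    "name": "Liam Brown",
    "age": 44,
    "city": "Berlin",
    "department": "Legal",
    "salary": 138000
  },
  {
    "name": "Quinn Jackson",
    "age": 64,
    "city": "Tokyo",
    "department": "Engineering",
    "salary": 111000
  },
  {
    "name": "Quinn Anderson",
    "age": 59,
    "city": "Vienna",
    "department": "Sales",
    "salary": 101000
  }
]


Data: 6 records
Condition: department = 'Engineering'

Checking each record:
  Liam Davis: Research
  Eve Wilson: Engineering MATCH
  Liam Taylor: Sales
  Liam Brown: Legal
  Quinn Jackson: Engineering MATCH
  Quinn Anderson: Sales

Count: 2

2


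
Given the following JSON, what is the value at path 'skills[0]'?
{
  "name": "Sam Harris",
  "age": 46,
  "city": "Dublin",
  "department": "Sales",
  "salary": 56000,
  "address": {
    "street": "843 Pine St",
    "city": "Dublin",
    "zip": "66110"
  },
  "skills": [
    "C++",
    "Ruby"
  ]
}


Query: skills[0]
Path: skills -> first element
Value: C++

C++


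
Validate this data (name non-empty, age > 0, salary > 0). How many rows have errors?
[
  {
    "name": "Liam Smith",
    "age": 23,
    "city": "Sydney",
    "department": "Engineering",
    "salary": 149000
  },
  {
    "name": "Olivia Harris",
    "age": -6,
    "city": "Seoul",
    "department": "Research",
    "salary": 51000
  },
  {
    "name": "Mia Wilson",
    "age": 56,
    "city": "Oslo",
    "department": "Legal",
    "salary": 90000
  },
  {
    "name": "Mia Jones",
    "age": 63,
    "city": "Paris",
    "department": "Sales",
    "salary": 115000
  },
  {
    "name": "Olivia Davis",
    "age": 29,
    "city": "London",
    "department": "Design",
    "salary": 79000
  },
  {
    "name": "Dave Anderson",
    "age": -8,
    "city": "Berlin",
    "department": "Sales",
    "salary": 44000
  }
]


Validating 6 records:
Rules: name non-empty, age > 0, salary > 0

  Row 1 (Liam Smith): OK
  Row 2 (Olivia Harris): negative age: -6
  Row 3 (Mia Wilson): OK
  Row 4 (Mia Jones): OK
  Row 5 (Olivia Davis): OK
  Row 6 (Dave Anderson): negative age: -8

Total errors: 2

2 errors


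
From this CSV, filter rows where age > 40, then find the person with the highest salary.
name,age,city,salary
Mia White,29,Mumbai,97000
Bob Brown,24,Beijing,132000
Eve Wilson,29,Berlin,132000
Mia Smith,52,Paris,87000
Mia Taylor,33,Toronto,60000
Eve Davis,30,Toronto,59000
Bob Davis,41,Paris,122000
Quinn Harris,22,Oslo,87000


Filter: age > 40
Sort by: salary (descending)

Filtered records (2):
  Bob Davis, age 41, salary $122000
  Mia Smith, age 52, salary $87000

Highest salary: Bob Davis ($122000)

Bob Davis


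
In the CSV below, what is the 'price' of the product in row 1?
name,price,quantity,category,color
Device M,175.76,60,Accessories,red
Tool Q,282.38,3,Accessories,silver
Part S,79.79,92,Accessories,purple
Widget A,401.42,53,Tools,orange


Query: Row 1 ('Device M'), column 'price'
Value: 175.76

175.76


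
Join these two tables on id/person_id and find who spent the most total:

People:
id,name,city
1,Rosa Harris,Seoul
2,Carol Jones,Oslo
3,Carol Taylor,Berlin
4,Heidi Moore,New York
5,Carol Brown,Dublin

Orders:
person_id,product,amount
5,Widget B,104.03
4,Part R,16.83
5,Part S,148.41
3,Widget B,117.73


Join on: people.id = orders.person_id

Joined rows:
  Carol Brown (Dublin) bought Widget B for $104.03
  Heidi Moore (New York) bought Part R for $16.83
  Carol Brown (Dublin) bought Part S for $148.41
  Carol Taylor (Berlin) bought Widget B for $117.73

Total per person:
  Carol Brown: $252.44
  Carol Taylor: $117.73
  Heidi Moore: $16.83

Top spender: Carol Brown ($252.44)

Carol Brown ($252.44)


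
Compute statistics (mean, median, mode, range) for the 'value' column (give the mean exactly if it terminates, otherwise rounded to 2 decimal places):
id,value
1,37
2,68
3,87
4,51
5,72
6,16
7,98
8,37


Data: [37, 68, 87, 51, 72, 16, 98, 37]
Count: 8
Sum: 466
Mean: 466/8 = 58.25
Sorted: [16, 37, 37, 51, 68, 72, 87, 98]
Median: 59.5
Mode: 37 (2 times)
Range: 98 - 16 = 82
Min: 16, Max: 98

mean=58.25, median=59.5, mode=37, range=82


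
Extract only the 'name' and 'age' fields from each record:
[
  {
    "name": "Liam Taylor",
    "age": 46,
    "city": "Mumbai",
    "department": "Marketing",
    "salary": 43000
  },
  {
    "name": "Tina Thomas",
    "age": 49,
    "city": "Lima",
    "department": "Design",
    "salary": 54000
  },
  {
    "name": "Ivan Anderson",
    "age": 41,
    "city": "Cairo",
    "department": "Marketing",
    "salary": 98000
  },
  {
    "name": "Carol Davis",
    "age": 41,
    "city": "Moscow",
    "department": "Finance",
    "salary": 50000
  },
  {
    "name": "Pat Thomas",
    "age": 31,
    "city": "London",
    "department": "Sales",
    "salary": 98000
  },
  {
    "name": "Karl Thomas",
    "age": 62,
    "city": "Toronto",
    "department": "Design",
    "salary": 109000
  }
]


Original: 6 records with fields: name, age, city, department, salary
Keep: ['name', 'age']
Drop: ['city', 'department', 'salary']
Result: 6 records, 2 fields each

[
  {
    "name": "Liam Taylor",
    "age": 46
  },
  {
    "name": "Tina Thomas",
    "age": 49
  },
  {
    "name": "Ivan Anderson",
    "age": 41
  },
  {
    "name": "Carol Davis",
    "age": 41
  },
  {
    "name": "Pat Thomas",
    "age": 31
  },
  {
    "name": "Karl Thomas",
    "age": 62
  }
]


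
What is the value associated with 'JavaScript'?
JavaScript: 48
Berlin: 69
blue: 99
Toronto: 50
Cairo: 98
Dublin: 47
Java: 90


Looking up key 'JavaScript'
Value: 48

48


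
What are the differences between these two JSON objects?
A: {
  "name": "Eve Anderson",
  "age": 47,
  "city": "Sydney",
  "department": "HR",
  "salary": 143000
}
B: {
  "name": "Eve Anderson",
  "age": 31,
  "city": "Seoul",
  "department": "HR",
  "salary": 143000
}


Comparing each field (in key order):
  name: same
  age: DIFFERENT
  city: DIFFERENT
  department: same
  salary: same
Differences:
  age: 47 -> 31
  city: Sydney -> Seoul

2 field(s) changed

2 changes: age, city


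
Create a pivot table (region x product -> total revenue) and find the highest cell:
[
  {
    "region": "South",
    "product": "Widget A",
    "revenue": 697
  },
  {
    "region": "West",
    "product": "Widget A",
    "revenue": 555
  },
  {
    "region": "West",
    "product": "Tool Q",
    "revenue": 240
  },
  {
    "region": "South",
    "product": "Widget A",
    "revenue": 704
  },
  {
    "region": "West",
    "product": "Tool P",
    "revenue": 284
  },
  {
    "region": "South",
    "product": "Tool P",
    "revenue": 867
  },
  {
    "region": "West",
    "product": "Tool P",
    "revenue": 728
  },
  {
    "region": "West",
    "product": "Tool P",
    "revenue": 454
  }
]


Pivot: region (rows) x product (columns) -> total revenue

     Tool P        Tool Q        Widget A    
South          867             0          1401  
West          1466           240           555  

Highest: West / Tool P = $1466

West / Tool P = $1466


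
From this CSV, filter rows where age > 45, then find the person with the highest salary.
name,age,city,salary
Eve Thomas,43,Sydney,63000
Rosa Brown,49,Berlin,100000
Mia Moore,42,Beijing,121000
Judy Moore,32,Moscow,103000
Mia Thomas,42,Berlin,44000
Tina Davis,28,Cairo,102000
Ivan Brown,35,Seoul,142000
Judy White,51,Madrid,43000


Filter: age > 45
Sort by: salary (descending)

Filtered records (2):
  Rosa Brown, age 49, salary $100000
  Judy White, age 51, salary $43000

Highest salary: Rosa Brown ($100000)

Rosa Brown


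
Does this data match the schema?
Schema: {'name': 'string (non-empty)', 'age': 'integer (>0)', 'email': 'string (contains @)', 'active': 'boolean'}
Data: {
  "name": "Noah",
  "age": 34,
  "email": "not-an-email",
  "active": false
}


Validating each field against schema:
  name: OK (non-empty string)
  age: OK (positive integer)
  email: FAIL ("not-an-email" does not contain @)
  active: OK (boolean)

Result: INVALID (1 error: email)

INVALID (1 error: email)


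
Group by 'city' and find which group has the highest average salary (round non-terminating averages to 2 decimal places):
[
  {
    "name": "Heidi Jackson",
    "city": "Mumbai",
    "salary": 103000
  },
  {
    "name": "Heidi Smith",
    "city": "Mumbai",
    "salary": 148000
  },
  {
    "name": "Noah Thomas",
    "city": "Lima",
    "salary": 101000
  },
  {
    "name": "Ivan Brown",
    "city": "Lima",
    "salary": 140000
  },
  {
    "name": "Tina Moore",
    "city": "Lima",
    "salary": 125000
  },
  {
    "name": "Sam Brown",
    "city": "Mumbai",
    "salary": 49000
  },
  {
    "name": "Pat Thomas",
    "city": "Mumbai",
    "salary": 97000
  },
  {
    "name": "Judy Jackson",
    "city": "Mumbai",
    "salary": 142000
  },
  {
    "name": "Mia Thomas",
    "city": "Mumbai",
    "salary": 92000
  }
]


Group by: city

Groups:
  Lima: 3 people, avg salary = 366000/3 = $122000
  Mumbai: 6 people, avg salary = 631000/6 ≈ $105166.67

Highest average salary: Lima ($122000)

Lima ($122000)


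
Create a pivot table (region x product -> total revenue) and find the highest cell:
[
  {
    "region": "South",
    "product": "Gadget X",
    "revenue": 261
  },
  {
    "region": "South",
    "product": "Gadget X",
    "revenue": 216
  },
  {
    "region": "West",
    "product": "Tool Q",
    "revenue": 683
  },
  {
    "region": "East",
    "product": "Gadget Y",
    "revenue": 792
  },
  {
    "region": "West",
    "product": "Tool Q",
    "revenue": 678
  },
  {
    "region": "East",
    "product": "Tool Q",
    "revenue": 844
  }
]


Pivot: region (rows) x product (columns) -> total revenue

     Gadget X      Gadget Y      Tool Q      
East             0           792           844  
South          477             0             0  
West             0             0          1361  

Highest: West / Tool Q = $1361

West / Tool Q = $1361


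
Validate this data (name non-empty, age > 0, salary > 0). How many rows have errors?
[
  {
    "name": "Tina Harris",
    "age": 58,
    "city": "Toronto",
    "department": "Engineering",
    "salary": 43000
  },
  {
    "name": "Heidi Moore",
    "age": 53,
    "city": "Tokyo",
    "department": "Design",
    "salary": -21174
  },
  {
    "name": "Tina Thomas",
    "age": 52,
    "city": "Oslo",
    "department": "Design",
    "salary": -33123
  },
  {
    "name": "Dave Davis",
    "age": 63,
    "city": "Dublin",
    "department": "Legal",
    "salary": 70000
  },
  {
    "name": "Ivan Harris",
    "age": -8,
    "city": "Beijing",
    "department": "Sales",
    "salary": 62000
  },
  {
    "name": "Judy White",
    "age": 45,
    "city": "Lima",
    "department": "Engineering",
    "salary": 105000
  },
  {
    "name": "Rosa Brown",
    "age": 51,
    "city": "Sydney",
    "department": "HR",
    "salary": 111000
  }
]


Validating 7 records:
Rules: name non-empty, age > 0, salary > 0

  Row 1 (Tina Harris): OK
  Row 2 (Heidi Moore): negative salary: -21174
  Row 3 (Tina Thomas): negative salary: -33123
  Row 4 (Dave Davis): OK
  Row 5 (Ivan Harris): negative age: -8
  Row 6 (Judy White): OK
  Row 7 (Rosa Brown): OK

Total errors: 3

3 errors


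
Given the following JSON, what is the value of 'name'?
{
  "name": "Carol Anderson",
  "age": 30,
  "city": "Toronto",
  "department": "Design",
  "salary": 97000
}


Looking up field 'name'
Value: Carol Anderson

Carol Anderson


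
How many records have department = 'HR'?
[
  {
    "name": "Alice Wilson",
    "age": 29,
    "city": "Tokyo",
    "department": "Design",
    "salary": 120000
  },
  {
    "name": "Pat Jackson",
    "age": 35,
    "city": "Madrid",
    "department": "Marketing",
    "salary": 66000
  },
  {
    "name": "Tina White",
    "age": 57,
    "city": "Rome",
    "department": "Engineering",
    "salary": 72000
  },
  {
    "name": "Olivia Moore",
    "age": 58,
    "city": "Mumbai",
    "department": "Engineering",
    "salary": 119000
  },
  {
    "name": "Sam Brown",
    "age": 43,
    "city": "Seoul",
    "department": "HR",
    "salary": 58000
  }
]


Data: 5 records
Condition: department = 'HR'

Checking each record:
  Alice Wilson: Design
  Pat Jackson: Marketing
  Tina White: Engineering
  Olivia Moore: Engineering
  Sam Brown: HR MATCH

Count: 1

1


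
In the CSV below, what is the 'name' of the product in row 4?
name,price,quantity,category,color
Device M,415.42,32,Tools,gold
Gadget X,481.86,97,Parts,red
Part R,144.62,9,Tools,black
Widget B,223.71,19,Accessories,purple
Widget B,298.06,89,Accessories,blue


Query: Row 4 ('Widget B'), column 'name'
Value: Widget B

Widget B


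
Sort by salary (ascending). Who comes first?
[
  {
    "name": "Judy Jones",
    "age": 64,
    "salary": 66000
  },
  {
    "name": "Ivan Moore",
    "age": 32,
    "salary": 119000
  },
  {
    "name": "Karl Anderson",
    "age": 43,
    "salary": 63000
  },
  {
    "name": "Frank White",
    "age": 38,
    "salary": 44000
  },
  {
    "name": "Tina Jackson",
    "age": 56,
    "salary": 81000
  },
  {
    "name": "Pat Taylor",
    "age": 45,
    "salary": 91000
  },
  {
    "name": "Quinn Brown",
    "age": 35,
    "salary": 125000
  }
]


Sort by: salary (ascending)

Sorted order:
  1. Frank White (salary = 44000)
  2. Karl Anderson (salary = 63000)
  3. Judy Jones (salary = 66000)
  4. Tina Jackson (salary = 81000)
  5. Pat Taylor (salary = 91000)
  6. Ivan Moore (salary = 119000)
  7. Quinn Brown (salary = 125000)

First: Frank White

Frank White


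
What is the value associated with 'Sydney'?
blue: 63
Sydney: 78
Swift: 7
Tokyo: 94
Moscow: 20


Looking up key 'Sydney'
Value: 78

78


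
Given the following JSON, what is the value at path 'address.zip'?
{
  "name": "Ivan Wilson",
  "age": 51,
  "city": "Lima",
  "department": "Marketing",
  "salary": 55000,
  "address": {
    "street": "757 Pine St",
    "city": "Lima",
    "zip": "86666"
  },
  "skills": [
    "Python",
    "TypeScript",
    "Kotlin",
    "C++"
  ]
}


Query: address.zip
Path: address -> zip
Value: 86666

86666


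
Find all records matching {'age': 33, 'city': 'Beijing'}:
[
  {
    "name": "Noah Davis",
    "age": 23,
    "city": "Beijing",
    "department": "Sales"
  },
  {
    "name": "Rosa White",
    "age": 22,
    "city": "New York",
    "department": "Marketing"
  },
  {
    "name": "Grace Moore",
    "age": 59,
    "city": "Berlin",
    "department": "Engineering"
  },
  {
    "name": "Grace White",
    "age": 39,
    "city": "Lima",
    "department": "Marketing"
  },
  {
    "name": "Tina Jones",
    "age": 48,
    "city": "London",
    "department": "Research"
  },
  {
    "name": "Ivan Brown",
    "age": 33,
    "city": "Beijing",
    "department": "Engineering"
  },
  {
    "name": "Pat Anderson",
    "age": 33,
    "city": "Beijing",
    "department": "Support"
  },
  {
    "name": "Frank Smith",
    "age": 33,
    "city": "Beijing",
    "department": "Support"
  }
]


Search criteria: {'age': 33, 'city': 'Beijing'}

Checking 8 records:
  Noah Davis: {age: 23, city: Beijing}
  Rosa White: {age: 22, city: New York}
  Grace Moore: {age: 59, city: Berlin}
  Grace White: {age: 39, city: Lima}
  Tina Jones: {age: 48, city: London}
  Ivan Brown: {age: 33, city: Beijing} <-- MATCH
  Pat Anderson: {age: 33, city: Beijing} <-- MATCH
  Frank Smith: {age: 33, city: Beijing} <-- MATCH

Matches: ["Ivan Brown", "Pat Anderson", "Frank Smith"]

["Ivan Brown", "Pat Anderson", "Frank Smith"]


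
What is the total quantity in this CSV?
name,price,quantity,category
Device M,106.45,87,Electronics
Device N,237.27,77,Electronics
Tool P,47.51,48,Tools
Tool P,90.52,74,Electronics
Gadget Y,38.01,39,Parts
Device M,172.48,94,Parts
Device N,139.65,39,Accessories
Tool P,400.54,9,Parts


Computing total quantity:
Values: [87, 77, 48, 74, 39, 94, 39, 9]
Sum = 467

467


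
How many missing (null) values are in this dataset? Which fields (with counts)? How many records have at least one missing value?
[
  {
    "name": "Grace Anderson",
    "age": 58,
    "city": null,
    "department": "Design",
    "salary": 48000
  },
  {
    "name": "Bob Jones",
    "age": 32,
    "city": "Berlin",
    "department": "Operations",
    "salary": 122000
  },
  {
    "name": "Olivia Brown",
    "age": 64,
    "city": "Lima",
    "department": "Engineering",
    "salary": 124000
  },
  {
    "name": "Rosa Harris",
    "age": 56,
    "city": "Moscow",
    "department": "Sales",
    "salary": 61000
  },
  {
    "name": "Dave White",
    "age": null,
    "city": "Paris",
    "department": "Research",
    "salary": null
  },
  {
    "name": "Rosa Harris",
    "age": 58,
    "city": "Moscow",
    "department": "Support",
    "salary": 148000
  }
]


Checking for missing (null) values in 6 records:

  Grace Anderson: city
  Bob Jones: complete
  Olivia Brown: complete
  Rosa Harris: complete
  Dave White: age, salary
  Rosa Harris: complete

Per field:
  name: 0 missing
  age: 1 missing
  city: 1 missing
  department: 0 missing
  salary: 1 missing

Total missing values: 3
Records with any missing: 2

3 missing values (age: 1, city: 1, salary: 1); 2 incomplete records


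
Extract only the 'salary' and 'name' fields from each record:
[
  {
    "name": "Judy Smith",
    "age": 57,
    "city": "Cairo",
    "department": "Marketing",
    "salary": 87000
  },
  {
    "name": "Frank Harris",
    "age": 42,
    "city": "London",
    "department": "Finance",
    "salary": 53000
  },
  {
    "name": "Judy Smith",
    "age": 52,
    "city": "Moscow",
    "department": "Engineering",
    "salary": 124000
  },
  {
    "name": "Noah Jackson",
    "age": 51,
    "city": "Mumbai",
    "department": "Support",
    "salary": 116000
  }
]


Original: 4 records with fields: name, age, city, department, salary
Keep: ['salary', 'name']
Drop: ['age', 'city', 'department']
Result: 4 records, 2 fields each

[
  {
    "salary": 87000,
    "name": "Judy Smith"
  },
  {
    "salary": 53000,
    "name": "Frank Harris"
  },
  {
    "salary": 124000,
    "name": "Judy Smith"
  },
  {
    "salary": 116000,
    "name": "Noah Jackson"
  }
]


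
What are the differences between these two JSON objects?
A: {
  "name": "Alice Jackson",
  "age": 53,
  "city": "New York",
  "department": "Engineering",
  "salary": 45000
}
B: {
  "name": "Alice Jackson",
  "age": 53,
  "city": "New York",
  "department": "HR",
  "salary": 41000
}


Comparing each field (in key order):
  name: same
  age: same
  city: same
  department: DIFFERENT
  salary: DIFFERENT
Differences:
  department: Engineering -> HR
  salary: 45000 -> 41000

2 field(s) changed

2 changes: department, salary


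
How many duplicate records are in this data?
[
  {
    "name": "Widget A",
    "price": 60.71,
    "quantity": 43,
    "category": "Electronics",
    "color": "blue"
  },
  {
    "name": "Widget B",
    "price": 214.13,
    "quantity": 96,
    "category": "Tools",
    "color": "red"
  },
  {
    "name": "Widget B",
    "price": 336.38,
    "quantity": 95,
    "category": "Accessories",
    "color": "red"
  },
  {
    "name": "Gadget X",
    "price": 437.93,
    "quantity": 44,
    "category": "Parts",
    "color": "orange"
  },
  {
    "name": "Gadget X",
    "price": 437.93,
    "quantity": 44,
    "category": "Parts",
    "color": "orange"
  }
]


Checking 5 records for duplicates:

  Row 1: Widget A ($60.71, qty 43)
  Row 2: Widget B ($214.13, qty 96)
  Row 3: Widget B ($336.38, qty 95)
  Row 4: Gadget X ($437.93, qty 44)
  Row 5: Gadget X ($437.93, qty 44) <-- DUPLICATE

Duplicates found: 1
Unique records: 4

1 duplicates, 4 unique


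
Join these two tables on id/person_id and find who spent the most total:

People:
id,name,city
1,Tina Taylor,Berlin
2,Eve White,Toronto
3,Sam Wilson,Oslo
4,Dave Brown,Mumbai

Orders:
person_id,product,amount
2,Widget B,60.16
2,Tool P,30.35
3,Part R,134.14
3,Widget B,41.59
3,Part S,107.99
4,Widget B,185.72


Join on: people.id = orders.person_id

Joined rows:
  Eve White (Toronto) bought Widget B for $60.16
  Eve White (Toronto) bought Tool P for $30.35
  Sam Wilson (Oslo) bought Part R for $134.14
  Sam Wilson (Oslo) bought Widget B for $41.59
  Sam Wilson (Oslo) bought Part S for $107.99
  Dave Brown (Mumbai) bought Widget B for $185.72

Total per person:
  Sam Wilson: $283.72
  Dave Brown: $185.72
  Eve White: $90.51

Top spender: Sam Wilson ($283.72)

Sam Wilson ($283.72)


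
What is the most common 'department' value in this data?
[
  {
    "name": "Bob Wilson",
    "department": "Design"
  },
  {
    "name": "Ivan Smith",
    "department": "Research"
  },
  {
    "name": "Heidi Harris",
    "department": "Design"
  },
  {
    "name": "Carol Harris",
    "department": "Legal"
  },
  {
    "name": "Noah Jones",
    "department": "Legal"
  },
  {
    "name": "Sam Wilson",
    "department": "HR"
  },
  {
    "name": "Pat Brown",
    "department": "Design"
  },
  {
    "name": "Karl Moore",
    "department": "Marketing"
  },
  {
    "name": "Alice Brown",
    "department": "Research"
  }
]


Counting 'department' values across 9 records:

  Design: 3 ###
  Research: 2 ##
  Legal: 2 ##
  HR: 1 #
  Marketing: 1 #

Most common: Design (3 times)

Design (3 times)


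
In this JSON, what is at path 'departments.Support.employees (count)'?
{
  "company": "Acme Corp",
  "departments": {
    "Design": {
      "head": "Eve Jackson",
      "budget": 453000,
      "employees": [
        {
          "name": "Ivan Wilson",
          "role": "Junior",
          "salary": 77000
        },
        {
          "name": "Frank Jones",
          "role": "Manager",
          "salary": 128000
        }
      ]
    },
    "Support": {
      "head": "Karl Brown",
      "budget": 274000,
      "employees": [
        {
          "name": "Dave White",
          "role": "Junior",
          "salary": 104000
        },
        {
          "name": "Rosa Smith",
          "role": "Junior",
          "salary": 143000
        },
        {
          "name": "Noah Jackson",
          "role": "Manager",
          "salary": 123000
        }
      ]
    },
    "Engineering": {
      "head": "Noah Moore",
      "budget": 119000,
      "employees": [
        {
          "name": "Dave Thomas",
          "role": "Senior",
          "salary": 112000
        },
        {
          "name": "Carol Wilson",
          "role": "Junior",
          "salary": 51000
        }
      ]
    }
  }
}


Path: departments.Support.employees (count)

Navigate:
  -> departments
  -> Support
  -> employees (array, length 3)

3


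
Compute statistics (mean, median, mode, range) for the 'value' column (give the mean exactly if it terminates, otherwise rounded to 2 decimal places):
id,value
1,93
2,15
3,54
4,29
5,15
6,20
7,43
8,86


Data: [93, 15, 54, 29, 15, 20, 43, 86]
Count: 8
Sum: 355
Mean: 355/8 = 44.375
Sorted: [15, 15, 20, 29, 43, 54, 86, 93]
Median: 36.0
Mode: 15 (2 times)
Range: 93 - 15 = 78
Min: 15, Max: 93

mean=44.375, median=36.0, mode=15, range=78


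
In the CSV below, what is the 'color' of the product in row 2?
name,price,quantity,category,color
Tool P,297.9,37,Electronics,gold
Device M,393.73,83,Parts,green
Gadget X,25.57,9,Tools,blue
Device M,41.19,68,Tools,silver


Query: Row 2 ('Device M'), column 'color'
Value: green

green


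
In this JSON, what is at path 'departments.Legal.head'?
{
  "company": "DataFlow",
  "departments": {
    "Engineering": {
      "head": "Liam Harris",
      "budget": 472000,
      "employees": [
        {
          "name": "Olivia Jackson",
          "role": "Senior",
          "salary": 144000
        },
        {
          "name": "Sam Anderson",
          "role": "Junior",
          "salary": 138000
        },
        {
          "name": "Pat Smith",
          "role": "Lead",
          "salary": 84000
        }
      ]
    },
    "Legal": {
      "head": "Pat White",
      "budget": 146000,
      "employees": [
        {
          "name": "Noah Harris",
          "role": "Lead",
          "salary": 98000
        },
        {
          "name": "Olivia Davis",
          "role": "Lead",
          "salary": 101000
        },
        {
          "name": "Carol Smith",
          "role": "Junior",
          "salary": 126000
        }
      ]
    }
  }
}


Path: departments.Legal.head

Navigate:
  -> departments
  -> Legal
  -> head = 'Pat White'

Pat White


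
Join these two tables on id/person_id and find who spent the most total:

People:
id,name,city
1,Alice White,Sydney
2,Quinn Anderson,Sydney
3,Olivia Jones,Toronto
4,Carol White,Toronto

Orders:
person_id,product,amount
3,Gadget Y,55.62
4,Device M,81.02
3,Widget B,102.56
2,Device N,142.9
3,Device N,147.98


Join on: people.id = orders.person_id

Joined rows:
  Olivia Jones (Toronto) bought Gadget Y for $55.62
  Carol White (Toronto) bought Device M for $81.02
  Olivia Jones (Toronto) bought Widget B for $102.56
  Quinn Anderson (Sydney) bought Device N for $142.9
  Olivia Jones (Toronto) bought Device N for $147.98

Total per person:
  Olivia Jones: $306.16
  Quinn Anderson: $142.90
  Carol White: $81.02

Top spender: Olivia Jones ($306.16)

Olivia Jones ($306.16)


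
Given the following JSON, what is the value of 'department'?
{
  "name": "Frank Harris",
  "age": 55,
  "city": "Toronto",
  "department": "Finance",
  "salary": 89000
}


Looking up field 'department'
Value: Finance

Finance


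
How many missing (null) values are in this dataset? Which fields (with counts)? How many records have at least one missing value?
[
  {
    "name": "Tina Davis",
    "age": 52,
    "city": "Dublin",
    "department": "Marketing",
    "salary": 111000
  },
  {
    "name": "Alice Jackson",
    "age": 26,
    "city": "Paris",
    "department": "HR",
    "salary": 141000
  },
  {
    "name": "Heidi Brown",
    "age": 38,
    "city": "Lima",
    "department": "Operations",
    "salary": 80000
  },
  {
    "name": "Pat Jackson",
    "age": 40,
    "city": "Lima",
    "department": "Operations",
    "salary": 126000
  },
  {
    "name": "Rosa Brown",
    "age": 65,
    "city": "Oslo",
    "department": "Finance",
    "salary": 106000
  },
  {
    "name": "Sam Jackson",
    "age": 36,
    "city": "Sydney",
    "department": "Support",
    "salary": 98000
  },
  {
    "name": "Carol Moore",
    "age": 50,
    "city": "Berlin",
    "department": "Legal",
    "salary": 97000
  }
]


Checking for missing (null) values in 7 records:

  Tina Davis: complete
  Alice Jackson: complete
  Heidi Brown: complete
  Pat Jackson: complete
  Rosa Brown: complete
  Sam Jackson: complete
  Carol Moore: complete

Per field:
  name: 0 missing
  age: 0 missing
  city: 0 missing
  department: 0 missing
  salary: 0 missing

Total missing values: 0
Records with any missing: 0

0 missing values (none); 0 incomplete records


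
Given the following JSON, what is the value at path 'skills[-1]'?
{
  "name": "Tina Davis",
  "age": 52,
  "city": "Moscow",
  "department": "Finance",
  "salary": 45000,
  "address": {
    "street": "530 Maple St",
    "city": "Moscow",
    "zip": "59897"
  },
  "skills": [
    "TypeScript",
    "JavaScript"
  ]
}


Query: skills[-1]
Path: skills -> last element
Value: JavaScript

JavaScript


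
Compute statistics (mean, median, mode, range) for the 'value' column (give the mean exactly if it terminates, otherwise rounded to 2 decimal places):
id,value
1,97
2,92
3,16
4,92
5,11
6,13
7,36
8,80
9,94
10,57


Data: [97, 92, 16, 92, 11, 13, 36, 80, 94, 57]
Count: 10
Sum: 588
Mean: 588/10 = 58.8
Sorted: [11, 13, 16, 36, 57, 80, 92, 92, 94, 97]
Median: 68.5
Mode: 92 (2 times)
Range: 97 - 11 = 86
Min: 11, Max: 97

mean=58.8, median=68.5, mode=92, range=86


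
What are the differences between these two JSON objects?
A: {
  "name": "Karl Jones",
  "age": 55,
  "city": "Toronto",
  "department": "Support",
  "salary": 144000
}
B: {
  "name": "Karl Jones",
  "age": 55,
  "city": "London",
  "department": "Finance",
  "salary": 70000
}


Comparing each field (in key order):
  name: same
  age: same
  city: DIFFERENT
  department: DIFFERENT
  salary: DIFFERENT
Differences:
  city: Toronto -> London
  department: Support -> Finance
  salary: 144000 -> 70000

3 field(s) changed

3 changes: city, department, salary


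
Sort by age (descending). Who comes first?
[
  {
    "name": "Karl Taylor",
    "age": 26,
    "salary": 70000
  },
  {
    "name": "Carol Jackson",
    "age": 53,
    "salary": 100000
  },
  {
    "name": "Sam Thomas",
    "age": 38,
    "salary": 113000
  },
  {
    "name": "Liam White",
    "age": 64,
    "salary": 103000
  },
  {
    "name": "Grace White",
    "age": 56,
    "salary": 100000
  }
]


Sort by: age (descending)

Sorted order:
  1. Liam White (age = 64)
  2. Grace White (age = 56)
  3. Carol Jackson (age = 53)
  4. Sam Thomas (age = 38)
  5. Karl Taylor (age = 26)

First: Liam White

Liam White


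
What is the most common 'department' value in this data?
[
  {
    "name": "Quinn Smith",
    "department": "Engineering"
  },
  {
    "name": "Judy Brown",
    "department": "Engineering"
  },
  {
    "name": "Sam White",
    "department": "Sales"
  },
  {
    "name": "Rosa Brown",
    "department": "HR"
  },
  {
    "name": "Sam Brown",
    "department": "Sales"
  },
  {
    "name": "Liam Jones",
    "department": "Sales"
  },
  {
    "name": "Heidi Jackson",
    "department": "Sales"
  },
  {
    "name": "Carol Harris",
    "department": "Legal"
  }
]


Counting 'department' values across 8 records:

  Sales: 4 ####
  Engineering: 2 ##
  HR: 1 #
  Legal: 1 #

Most common: Sales (4 times)

Sales (4 times)


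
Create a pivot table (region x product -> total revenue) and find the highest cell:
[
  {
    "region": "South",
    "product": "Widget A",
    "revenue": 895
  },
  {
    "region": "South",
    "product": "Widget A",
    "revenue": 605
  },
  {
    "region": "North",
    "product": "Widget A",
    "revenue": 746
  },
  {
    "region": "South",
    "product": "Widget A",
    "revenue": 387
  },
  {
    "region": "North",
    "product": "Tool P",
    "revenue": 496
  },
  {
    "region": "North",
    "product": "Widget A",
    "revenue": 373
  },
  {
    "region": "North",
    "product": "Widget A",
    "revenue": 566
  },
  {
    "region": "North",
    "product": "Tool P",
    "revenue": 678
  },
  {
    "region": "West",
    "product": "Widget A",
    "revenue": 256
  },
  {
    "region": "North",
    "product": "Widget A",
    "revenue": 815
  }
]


Pivot: region (rows) x product (columns) -> total revenue

     Tool P        Widget A    
North         1174          2500  
South            0          1887  
West             0           256  

Highest: North / Widget A = $2500

North / Widget A = $2500


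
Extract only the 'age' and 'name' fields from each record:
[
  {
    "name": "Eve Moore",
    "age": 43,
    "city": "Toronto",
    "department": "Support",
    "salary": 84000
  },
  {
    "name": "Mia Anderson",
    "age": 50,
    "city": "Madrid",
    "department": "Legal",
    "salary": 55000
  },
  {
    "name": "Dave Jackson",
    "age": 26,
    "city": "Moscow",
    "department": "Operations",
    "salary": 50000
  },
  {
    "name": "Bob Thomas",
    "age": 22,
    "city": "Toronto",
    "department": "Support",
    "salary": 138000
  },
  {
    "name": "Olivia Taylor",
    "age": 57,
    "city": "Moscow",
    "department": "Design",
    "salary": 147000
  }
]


Original: 5 records with fields: name, age, city, department, salary
Keep: ['age', 'name']
Drop: ['city', 'department', 'salary']
Result: 5 records, 2 fields each

[
  {
    "age": 43,
    "name": "Eve Moore"
  },
  {
    "age": 50,
    "name": "Mia Anderson"
  },
  {
    "age": 26,
    "name": "Dave Jackson"
  },
  {
    "age": 22,
    "name": "Bob Thomas"
  },
  {
    "age": 57,
    "name": "Olivia Taylor"
  }
]


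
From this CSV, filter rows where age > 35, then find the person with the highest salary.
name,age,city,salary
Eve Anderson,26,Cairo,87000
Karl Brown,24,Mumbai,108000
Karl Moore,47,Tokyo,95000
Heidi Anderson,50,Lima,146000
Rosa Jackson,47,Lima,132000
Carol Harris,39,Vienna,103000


Filter: age > 35
Sort by: salary (descending)

Filtered records (4):
  Heidi Anderson, age 50, salary $146000
  Rosa Jackson, age 47, salary $132000
  Carol Harris, age 39, salary $103000
  Karl Moore, age 47, salary $95000

Highest salary: Heidi Anderson ($146000)

Heidi Anderson


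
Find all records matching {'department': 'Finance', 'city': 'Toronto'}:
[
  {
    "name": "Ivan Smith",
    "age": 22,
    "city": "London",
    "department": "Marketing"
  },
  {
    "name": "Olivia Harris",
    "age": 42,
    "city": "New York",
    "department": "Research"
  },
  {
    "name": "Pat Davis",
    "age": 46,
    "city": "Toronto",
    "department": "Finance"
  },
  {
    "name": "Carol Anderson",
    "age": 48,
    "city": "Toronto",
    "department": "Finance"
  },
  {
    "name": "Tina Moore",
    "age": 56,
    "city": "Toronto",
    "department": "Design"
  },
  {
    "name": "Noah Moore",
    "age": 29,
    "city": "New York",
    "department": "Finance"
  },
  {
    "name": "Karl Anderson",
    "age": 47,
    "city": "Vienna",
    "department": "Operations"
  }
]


Search criteria: {'department': 'Finance', 'city': 'Toronto'}

Checking 7 records:
  Ivan Smith: {department: Marketing, city: London}
  Olivia Harris: {department: Research, city: New York}
  Pat Davis: {department: Finance, city: Toronto} <-- MATCH
  Carol Anderson: {department: Finance, city: Toronto} <-- MATCH
  Tina Moore: {department: Design, city: Toronto}
  Noah Moore: {department: Finance, city: New York}
  Karl Anderson: {department: Operations, city: Vienna}

Matches: ["Pat Davis", "Carol Anderson"]

["Pat Davis", "Carol Anderson"]


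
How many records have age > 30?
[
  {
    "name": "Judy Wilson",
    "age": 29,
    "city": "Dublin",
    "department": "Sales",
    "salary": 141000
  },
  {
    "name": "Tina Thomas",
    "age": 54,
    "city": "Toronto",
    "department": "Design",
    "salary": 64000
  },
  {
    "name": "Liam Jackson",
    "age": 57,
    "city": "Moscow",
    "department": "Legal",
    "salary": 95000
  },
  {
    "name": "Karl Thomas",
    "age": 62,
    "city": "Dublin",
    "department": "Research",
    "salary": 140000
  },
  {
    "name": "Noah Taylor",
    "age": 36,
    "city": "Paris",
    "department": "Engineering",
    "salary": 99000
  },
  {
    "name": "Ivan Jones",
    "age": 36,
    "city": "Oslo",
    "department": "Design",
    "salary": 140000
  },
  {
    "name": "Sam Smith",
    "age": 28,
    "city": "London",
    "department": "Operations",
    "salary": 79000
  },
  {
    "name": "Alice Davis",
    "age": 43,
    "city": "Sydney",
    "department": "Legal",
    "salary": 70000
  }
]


Data: 8 records
Condition: age > 30

Checking each record:
  Judy Wilson: 29
  Tina Thomas: 54 MATCH
  Liam Jackson: 57 MATCH
  Karl Thomas: 62 MATCH
  Noah Taylor: 36 MATCH
  Ivan Jones: 36 MATCH
  Sam Smith: 28
  Alice Davis: 43 MATCH

Count: 6

6


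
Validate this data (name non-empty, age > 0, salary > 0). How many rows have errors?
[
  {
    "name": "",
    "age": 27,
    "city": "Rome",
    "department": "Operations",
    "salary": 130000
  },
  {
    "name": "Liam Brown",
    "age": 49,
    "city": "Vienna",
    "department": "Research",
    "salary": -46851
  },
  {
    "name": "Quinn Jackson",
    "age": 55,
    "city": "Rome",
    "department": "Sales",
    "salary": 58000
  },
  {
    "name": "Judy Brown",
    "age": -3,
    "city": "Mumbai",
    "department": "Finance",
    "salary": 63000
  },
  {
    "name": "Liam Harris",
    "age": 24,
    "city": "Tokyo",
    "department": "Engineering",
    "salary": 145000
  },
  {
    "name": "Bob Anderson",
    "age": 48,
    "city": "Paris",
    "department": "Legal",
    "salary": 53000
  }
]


Validating 6 records:
Rules: name non-empty, age > 0, salary > 0

  Row 1 (???): empty name
  Row 2 (Liam Brown): negative salary: -46851
  Row 3 (Quinn Jackson): OK
  Row 4 (Judy Brown): negative age: -3
  Row 5 (Liam Harris): OK
  Row 6 (Bob Anderson): OK

Total errors: 3

3 errors


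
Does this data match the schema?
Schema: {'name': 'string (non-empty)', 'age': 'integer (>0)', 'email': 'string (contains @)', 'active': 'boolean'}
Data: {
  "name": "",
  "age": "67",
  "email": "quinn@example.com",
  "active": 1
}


Validating each field against schema:
  name: FAIL ("" is an empty string)
  age: FAIL ("67" is not an integer)
  email: OK (string with @)
  active: FAIL (1 is not a boolean)

Result: INVALID (3 errors: name, age, active)

INVALID (3 errors: name, age, active)
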